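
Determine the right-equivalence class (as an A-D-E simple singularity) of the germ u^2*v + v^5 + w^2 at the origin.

D_{6}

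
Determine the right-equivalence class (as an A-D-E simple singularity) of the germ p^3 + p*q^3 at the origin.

E7

The Hessian of f at 0 is [[0, 0], [0, 0]] with rank 0, so corank 2. A Groebner basis of the Jacobian ideal J(f) in C{p,q} is {p^3, p*q^2, 3*p^2 + q^3}; counting standard monomials gives mu = 7. Corank 2; j^3 = p^3 is a perfect cube, so E-series; the 4-jet and mu = 7 give E_7.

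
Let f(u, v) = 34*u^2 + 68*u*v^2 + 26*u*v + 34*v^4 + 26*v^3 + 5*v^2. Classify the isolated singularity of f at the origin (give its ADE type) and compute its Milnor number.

Type A1, Milnor number mu = 1.

The Hessian of f at 0 has rank 2. Corank 0: nondegenerate Morse point, so A_1.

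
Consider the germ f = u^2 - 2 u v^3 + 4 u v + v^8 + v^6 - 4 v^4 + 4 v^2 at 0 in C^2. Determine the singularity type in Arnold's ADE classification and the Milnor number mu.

Type A_{7}, Milnor number mu = 7.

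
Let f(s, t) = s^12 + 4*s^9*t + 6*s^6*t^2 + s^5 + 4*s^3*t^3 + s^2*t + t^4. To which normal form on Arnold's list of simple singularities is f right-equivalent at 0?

D_5

The Hessian of f at 0 has rank 0. Corank 2; j^3 = s^2*t has shape L^2 M (L != M), so D-series; mu = 5 gives D_5.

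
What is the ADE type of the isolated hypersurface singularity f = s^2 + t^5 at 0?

The Hessian of f at 0 has rank 1. Corank 1: A-series; mu = 4 gives A_4.

A_4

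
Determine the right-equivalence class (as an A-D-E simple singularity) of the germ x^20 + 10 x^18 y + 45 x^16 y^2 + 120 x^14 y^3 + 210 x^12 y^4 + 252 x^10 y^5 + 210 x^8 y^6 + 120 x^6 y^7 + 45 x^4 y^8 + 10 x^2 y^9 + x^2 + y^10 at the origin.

A9

The Hessian of f at 0 has rank 1. Corank 1: A-series; mu = 9 gives A_9.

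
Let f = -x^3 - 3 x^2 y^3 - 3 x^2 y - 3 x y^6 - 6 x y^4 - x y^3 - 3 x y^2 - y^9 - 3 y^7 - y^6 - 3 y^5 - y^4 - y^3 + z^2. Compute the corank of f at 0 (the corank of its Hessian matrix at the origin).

Hessian at 0 has rank 1.

2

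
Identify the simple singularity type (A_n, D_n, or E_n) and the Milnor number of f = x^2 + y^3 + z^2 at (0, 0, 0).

Type A2, Milnor number mu = 2.

The Hessian of f at 0 is [[2, 0, 0], [0, 0, 0], [0, 0, 2]] with rank 2, so corank 1. A Groebner basis of the Jacobian ideal J(f) in C{x,y,z} is {y^2, x, z}; counting standard monomials gives mu = 2. Corank 1: A-series; mu = 2 gives A_2.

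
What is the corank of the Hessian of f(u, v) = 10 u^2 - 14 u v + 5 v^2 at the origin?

0

The Hessian at 0 is [[20, -14], [-14, 10]] of rank 2; hence corank 0.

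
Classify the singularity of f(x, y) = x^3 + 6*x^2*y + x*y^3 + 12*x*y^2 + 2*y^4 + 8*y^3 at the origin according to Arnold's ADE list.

The Hessian of f at 0 is [[0, 0], [0, 0]] with rank 0, so corank 2. A Groebner basis of the Jacobian ideal J(f) in C{x,y} is {x^3 + 6*x^2*y + 48*x^2 + 192*x*y + 192*y^2, -6*x^2 + x*y^2 - 24*x*y - 24*y^2, 3*x^2 + 12*x*y + y^3 + 12*y^2}; counting standard monomials gives mu = 7. Corank 2; j^3 = (x + 2*y)^3 is a perfect cube, so E-series; the 4-jet and mu = 7 give E_7.

E_{7}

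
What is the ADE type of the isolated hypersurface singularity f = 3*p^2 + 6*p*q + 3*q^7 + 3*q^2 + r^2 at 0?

A_{6}

The Hessian of f at 0 is [[6, 6, 0], [6, 6, 0], [0, 0, 2]] with rank 2, so corank 1. A Groebner basis of the Jacobian ideal J(f) in C{p,q,r} is {q^6, p + q, r}; counting standard monomials gives mu = 6. Corank 1: A-series; mu = 6 gives A_6.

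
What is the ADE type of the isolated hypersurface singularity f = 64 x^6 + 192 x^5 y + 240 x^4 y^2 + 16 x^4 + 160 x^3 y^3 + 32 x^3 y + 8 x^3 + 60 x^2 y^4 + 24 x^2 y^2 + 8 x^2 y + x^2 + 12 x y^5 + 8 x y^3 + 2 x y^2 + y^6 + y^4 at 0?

The Hessian of f at 0 has rank 1. Corank 1: A-series; mu = 5 gives A_5.

A5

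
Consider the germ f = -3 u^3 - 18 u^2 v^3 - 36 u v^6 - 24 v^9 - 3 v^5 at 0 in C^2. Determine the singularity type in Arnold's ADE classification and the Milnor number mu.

Type E8, Milnor number mu = 8.

The Hessian of f at 0 has rank 0. Corank 2; j^3 = -3*u^3 is a perfect cube, so E-series; the 5-jet and mu = 8 give E_8.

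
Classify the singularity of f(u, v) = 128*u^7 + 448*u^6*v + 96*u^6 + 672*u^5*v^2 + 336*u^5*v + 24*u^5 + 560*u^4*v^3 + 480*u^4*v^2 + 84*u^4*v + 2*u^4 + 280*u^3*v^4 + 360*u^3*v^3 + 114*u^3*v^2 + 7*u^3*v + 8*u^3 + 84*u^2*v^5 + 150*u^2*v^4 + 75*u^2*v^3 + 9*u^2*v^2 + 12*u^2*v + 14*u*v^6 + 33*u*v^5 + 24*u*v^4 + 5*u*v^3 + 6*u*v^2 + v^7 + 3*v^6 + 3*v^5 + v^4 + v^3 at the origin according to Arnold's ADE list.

The Hessian of f at 0 is [[0, 0], [0, 0]] with rank 0, so corank 2. A Groebner basis of the Jacobian ideal J(f) in C{u,v} is {768*u^2 + 768*u*v + v^4 + 8*v^3 + 192*v^2, u^3 + 36*u^2 + 36*u*v + v^3/2 + 9*v^2, u^2*v - 40*u^2 - 40*u*v - 2*v^3/3 - 10*v^2, 32*u^2 + u*v^2 + 32*u*v + 5*v^3/6 + 8*v^2}; counting standard monomials gives mu = 7. Corank 2; j^3 = (2*u + v)^3 is a perfect cube, so E-series; the 4-jet and mu = 7 give E_7.

E_7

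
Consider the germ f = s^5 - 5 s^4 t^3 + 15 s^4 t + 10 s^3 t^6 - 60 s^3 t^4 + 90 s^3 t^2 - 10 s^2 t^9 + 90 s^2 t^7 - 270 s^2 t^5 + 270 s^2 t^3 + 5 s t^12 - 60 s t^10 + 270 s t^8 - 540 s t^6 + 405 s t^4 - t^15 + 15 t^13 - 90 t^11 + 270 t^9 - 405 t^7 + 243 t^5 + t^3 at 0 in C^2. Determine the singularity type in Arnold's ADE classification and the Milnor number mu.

The Hessian of f at 0 has rank 0. Corank 2; j^3 = t^3 is a perfect cube, so E-series; the 5-jet and mu = 8 give E_8.

Type E8, Milnor number mu = 8.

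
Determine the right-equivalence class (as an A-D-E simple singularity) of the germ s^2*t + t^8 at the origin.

D_9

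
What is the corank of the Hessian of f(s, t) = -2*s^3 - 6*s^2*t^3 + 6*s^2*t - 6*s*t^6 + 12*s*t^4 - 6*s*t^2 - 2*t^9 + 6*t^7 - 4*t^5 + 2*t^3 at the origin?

2

The Hessian at 0 is [[0, 0], [0, 0]] of rank 0; hence corank 2.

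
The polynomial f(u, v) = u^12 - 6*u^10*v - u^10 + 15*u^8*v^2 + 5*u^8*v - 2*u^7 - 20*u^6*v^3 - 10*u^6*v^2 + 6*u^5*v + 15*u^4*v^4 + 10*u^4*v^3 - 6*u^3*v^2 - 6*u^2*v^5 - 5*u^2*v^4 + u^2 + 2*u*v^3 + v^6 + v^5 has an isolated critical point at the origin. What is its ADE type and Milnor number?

Type A_4, Milnor number mu = 4.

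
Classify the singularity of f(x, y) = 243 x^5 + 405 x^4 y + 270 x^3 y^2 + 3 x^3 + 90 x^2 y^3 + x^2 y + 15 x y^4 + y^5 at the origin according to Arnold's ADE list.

D6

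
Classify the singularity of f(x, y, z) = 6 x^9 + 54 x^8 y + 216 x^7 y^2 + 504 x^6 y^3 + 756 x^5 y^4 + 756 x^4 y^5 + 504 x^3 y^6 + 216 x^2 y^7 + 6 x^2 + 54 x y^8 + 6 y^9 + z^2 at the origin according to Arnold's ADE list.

The Hessian of f at 0 has rank 2. Corank 1: A-series; mu = 8 gives A_8.

A_8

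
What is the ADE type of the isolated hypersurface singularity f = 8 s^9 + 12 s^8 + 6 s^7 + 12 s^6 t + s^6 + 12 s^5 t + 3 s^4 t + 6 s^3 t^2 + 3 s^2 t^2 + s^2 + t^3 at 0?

The Hessian of f at 0 is [[2, 0], [0, 0]] with rank 1, so corank 1. A Groebner basis of the Jacobian ideal J(f) in C{s,t} is {t^2, s}; counting standard monomials gives mu = 2. Corank 1: A-series; mu = 2 gives A_2.

A_2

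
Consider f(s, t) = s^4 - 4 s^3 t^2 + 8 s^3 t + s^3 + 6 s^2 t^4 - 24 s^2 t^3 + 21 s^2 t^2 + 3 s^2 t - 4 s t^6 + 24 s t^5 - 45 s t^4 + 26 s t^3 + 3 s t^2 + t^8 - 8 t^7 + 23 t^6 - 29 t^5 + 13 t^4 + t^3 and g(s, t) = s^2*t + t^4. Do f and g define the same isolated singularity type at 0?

The Hessian of f at 0 is [[0, 0], [0, 0]] with rank 0, so corank 2. A Groebner basis of the Jacobian ideal J(f) in C{s,t} is {s^3 - 3*s^2 - 6*s*t - 3*t^2, s^2*t + 5*s^2/2 + 5*s*t + 5*t^2/2, -2*s^2 + s*t^2 - 4*s*t - 2*t^2, 3*s^2/2 + 3*s*t + t^3 + 3*t^2/2}; counting standard monomials gives mu = 6. Corank 2; j^3 = (s + t)^3 is a perfect cube, so E-series; the 4-jet and mu = 6 give E_6. The Hessian of g at 0 is [[0, 0], [0, 0]] with rank 0, so corank 2. A Groebner basis of the Jacobian ideal J(g) in C{s,t} is {s^3, s^2/4 + t^3, s*t}; counting standard monomials gives mu = 5. Corank 2; j^3 = s^2*t has shape L^2 M (L != M), so D-series; mu = 5 gives D_5. f is E_6 but g is D_5, hence not right-equivalent.

No.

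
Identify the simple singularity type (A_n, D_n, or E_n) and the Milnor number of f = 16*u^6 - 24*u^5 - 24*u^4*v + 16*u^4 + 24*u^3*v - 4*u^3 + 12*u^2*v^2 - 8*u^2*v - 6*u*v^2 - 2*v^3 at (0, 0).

Type D_{4}, Milnor number mu = 4.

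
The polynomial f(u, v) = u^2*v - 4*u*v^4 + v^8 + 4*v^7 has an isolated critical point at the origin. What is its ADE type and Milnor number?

The Hessian of f at 0 is [[0, 0], [0, 0]] with rank 0, so corank 2. A Groebner basis of the Jacobian ideal J(f) in C{u,v} is {u^2*v^2, -u^2*v - u^2/2 + u*v^3, -u*v/2 + v^4, u^3}; counting standard monomials gives mu = 9. Corank 2; j^3 = u^2*v has shape L^2 M (L != M), so D-series; mu = 9 gives D_9.

Type D_{9}, Milnor number mu = 9.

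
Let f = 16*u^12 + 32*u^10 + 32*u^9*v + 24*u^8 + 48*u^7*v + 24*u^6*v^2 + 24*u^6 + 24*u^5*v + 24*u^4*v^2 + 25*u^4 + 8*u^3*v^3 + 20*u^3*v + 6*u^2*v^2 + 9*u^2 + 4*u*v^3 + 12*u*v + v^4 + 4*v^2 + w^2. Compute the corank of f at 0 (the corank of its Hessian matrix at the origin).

1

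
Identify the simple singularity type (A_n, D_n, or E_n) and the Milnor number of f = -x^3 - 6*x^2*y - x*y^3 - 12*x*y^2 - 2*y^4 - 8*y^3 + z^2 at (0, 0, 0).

Type E7, Milnor number mu = 7.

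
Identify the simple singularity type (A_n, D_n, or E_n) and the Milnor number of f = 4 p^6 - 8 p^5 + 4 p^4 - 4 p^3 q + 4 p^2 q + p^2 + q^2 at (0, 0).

Type A_{1}, Milnor number mu = 1.

The Hessian of f at 0 has rank 2. Corank 0: nondegenerate Morse point, so A_1.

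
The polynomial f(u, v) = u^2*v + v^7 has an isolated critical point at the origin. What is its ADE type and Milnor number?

Type D8, Milnor number mu = 8.

The Hessian of f at 0 is [[0, 0], [0, 0]] with rank 0, so corank 2. A Groebner basis of the Jacobian ideal J(f) in C{u,v} is {u^2/7 + v^6, u^3, u*v}; counting standard monomials gives mu = 8. Corank 2; j^3 = u^2*v has shape L^2 M (L != M), so D-series; mu = 8 gives D_8.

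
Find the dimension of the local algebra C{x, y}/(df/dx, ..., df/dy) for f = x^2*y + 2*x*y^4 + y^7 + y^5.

6

The Hessian of f at 0 has rank 0. Corank 2; j^3 = x^2*y has shape L^2 M (L != M), so D-series; mu = 6 gives D_6.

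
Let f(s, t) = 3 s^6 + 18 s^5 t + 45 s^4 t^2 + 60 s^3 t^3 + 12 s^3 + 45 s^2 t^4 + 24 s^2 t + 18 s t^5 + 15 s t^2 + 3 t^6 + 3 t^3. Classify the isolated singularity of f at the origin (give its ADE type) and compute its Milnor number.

The Hessian of f at 0 is [[0, 0], [0, 0]] with rank 0, so corank 2. A Groebner basis of the Jacobian ideal J(f) in C{s,t} is {-32*s*t/3 + t^5 - 16*t^2/3, s*t^2 + t^3/2, s^2 + 3*s*t/2 + t^2/2}; counting standard monomials gives mu = 7. Corank 2; j^3 = 3*(s + t)*(2*s + t)^2 has shape L^2 M (L != M), so D-series; mu = 7 gives D_7.

Type D_7, Milnor number mu = 7.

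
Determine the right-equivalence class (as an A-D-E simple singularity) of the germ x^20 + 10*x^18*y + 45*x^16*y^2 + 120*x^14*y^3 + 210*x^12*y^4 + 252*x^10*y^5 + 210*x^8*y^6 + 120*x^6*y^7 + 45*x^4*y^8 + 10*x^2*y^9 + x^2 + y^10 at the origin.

A9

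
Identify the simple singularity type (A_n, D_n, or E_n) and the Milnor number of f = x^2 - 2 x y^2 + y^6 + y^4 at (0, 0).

The Hessian of f at 0 has rank 1. Corank 1: A-series; mu = 5 gives A_5.

Type A_{5}, Milnor number mu = 5.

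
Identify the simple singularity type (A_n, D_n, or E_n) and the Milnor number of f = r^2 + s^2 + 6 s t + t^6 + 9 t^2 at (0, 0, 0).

Type A_{5}, Milnor number mu = 5.

The Hessian of f at 0 has rank 2. Corank 1: A-series; mu = 5 gives A_5.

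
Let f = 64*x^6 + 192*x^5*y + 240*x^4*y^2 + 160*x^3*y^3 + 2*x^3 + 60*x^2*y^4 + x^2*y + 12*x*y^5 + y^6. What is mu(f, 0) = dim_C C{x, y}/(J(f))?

7

The Hessian of f at 0 has rank 0. Corank 2; j^3 = x^2*(2*x + y) has shape L^2 M (L != M), so D-series; mu = 7 gives D_7.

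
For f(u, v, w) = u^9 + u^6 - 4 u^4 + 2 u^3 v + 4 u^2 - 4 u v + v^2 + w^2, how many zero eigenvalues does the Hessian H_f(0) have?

1

The Hessian at 0 is [[8, -4, 0], [-4, 2, 0], [0, 0, 2]] of rank 2; hence corank 1.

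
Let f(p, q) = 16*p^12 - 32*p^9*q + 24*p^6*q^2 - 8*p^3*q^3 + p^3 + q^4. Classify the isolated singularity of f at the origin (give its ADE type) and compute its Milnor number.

The Hessian of f at 0 has rank 0. Corank 2; j^3 = p^3 is a perfect cube, so E-series; the 4-jet and mu = 6 give E_6.

Type E_{6}, Milnor number mu = 6.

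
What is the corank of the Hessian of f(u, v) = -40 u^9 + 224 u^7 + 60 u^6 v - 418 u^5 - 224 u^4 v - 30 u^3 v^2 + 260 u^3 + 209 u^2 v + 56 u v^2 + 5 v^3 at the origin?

Hessian at 0 has rank 0.

2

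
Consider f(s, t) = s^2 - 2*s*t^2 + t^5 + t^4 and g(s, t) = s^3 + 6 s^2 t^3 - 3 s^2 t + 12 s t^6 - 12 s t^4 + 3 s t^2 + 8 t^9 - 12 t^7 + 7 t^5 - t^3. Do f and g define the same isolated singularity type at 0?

The Hessian of f at 0 has rank 1. Corank 1: A-series; mu = 4 gives A_4. The Hessian of g at 0 has rank 0. Corank 2; j^3 = (s - t)^3 is a perfect cube, so E-series; the 5-jet and mu = 8 give E_8. f is A_4 but g is E_8, hence not right-equivalent.

No.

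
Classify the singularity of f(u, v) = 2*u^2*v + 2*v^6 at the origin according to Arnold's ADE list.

D_7

The Hessian of f at 0 has rank 0. Corank 2; j^3 = 2*u^2*v has shape L^2 M (L != M), so D-series; mu = 7 gives D_7.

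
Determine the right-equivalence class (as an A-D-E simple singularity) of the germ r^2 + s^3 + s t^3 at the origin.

The Hessian of f at 0 has rank 1. Corank 2; j^3 = s^3 is a perfect cube, so E-series; the 4-jet and mu = 7 give E_7.

E_{7}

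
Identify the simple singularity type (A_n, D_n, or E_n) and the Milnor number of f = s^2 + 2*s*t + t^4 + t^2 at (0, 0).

Type A3, Milnor number mu = 3.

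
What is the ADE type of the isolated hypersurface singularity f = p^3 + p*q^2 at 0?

D_4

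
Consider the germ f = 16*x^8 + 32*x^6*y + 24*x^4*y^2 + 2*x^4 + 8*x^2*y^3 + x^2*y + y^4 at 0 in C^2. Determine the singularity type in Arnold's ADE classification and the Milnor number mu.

The Hessian of f at 0 has rank 0. Corank 2; j^3 = x^2*y has shape L^2 M (L != M), so D-series; mu = 5 gives D_5.

Type D_{5}, Milnor number mu = 5.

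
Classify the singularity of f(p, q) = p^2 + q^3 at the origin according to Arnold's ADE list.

A_2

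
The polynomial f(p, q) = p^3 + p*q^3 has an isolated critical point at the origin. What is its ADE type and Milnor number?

The Hessian of f at 0 has rank 0. Corank 2; j^3 = p^3 is a perfect cube, so E-series; the 4-jet and mu = 7 give E_7.

Type E7, Milnor number mu = 7.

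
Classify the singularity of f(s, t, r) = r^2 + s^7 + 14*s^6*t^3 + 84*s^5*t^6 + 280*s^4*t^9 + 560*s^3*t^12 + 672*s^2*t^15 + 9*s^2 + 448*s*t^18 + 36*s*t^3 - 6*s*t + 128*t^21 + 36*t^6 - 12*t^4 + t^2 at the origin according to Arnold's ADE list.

The Hessian of f at 0 is [[18, -6, 0], [-6, 2, 0], [0, 0, 2]] with rank 2, so corank 1. A Groebner basis of the Jacobian ideal J(f) in C{s,t,r} is {s/2 + t^3 - t/6, s^2 - 2*s*t/3 + t^2/9, r}; counting standard monomials gives mu = 6. Corank 1: A-series; mu = 6 gives A_6.

A_6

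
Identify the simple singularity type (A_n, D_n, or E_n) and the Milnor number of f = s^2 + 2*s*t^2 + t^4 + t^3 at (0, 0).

Type A2, Milnor number mu = 2.

The Hessian of f at 0 has rank 1. Corank 1: A-series; mu = 2 gives A_2.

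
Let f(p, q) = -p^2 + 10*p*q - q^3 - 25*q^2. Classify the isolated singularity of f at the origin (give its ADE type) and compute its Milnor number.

Type A_2, Milnor number mu = 2.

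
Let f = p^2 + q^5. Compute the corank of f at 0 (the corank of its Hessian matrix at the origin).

Hessian at 0 has rank 1.

1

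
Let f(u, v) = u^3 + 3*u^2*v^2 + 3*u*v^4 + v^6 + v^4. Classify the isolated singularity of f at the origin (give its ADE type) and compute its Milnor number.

The Hessian of f at 0 has rank 0. Corank 2; j^3 = u^3 is a perfect cube, so E-series; the 4-jet and mu = 6 give E_6.

Type E_6, Milnor number mu = 6.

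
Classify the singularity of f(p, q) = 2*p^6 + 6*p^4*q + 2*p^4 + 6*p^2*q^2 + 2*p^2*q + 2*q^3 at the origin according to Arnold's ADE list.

The Hessian of f at 0 is [[0, 0], [0, 0]] with rank 0, so corank 2. A Groebner basis of the Jacobian ideal J(f) in C{p,q} is {q^3, p^2 + 3*q^2, p*q}; counting standard monomials gives mu = 4. Corank 2; j^3 = 2*q*(p^2 + q^2) splits into three distinct lines over C (the quadratic factor has nonzero discriminant), so D_4.

D_4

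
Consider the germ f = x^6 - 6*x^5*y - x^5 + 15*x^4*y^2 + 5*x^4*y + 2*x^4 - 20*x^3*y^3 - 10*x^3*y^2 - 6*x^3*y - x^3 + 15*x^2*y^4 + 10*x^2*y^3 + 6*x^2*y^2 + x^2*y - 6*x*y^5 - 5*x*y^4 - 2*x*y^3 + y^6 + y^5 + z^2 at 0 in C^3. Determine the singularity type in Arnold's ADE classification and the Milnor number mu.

The Hessian of f at 0 has rank 1. Corank 2; j^3 = -x^2*(x - y) has shape L^2 M (L != M), so D-series; mu = 7 gives D_7.

Type D_{7}, Milnor number mu = 7.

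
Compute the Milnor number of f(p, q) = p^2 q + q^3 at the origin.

4

The Hessian of f at 0 is [[0, 0], [0, 0]] with rank 0, so corank 2. A Groebner basis of the Jacobian ideal J(f) in C{p,q} is {q^3, p^2 + 3*q^2, p*q}; counting standard monomials gives mu = 4. Corank 2; j^3 = q*(p^2 + q^2) splits into three distinct lines over C (the quadratic factor has nonzero discriminant), so D_4.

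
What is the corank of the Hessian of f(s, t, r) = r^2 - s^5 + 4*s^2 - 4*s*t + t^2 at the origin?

1

Hessian at 0 has rank 2.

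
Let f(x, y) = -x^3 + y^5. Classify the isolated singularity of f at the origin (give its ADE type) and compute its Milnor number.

The Hessian of f at 0 has rank 0. Corank 2; j^3 = -x^3 is a perfect cube, so E-series; the 5-jet and mu = 8 give E_8.

Type E_8, Milnor number mu = 8.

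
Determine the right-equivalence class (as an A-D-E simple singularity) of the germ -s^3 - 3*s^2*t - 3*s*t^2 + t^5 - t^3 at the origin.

E_{8}

The Hessian of f at 0 has rank 0. Corank 2; j^3 = -(s + t)^3 is a perfect cube, so E-series; the 5-jet and mu = 8 give E_8.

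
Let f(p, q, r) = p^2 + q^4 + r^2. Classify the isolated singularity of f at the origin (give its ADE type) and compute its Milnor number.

Type A_3, Milnor number mu = 3.

The Hessian of f at 0 is [[2, 0, 0], [0, 0, 0], [0, 0, 2]] with rank 2, so corank 1. A Groebner basis of the Jacobian ideal J(f) in C{p,q,r} is {q^3, p, r}; counting standard monomials gives mu = 3. Corank 1: A-series; mu = 3 gives A_3.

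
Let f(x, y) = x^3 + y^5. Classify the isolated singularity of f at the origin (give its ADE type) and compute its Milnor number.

The Hessian of f at 0 has rank 0. Corank 2; j^3 = x^3 is a perfect cube, so E-series; the 5-jet and mu = 8 give E_8.

Type E_{8}, Milnor number mu = 8.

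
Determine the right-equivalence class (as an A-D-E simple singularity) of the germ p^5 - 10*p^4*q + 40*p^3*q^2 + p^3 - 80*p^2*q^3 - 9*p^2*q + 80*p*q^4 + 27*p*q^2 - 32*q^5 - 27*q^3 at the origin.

E_8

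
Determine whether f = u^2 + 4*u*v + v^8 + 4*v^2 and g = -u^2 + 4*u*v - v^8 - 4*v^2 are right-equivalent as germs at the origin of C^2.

Yes.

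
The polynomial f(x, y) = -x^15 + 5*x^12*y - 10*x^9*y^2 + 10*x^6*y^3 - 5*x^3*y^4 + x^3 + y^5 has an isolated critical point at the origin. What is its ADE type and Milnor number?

Type E_8, Milnor number mu = 8.

The Hessian of f at 0 has rank 0. Corank 2; j^3 = x^3 is a perfect cube, so E-series; the 5-jet and mu = 8 give E_8.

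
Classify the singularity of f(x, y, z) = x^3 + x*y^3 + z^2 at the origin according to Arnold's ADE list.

The Hessian of f at 0 has rank 1. Corank 2; j^3 = x^3 is a perfect cube, so E-series; the 4-jet and mu = 7 give E_7.

E7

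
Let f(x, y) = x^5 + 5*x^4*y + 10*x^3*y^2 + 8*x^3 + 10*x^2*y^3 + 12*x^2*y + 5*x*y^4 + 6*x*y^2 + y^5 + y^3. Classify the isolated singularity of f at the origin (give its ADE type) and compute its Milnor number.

Type E_{8}, Milnor number mu = 8.

The Hessian of f at 0 has rank 0. Corank 2; j^3 = (2*x + y)^3 is a perfect cube, so E-series; the 5-jet and mu = 8 give E_8.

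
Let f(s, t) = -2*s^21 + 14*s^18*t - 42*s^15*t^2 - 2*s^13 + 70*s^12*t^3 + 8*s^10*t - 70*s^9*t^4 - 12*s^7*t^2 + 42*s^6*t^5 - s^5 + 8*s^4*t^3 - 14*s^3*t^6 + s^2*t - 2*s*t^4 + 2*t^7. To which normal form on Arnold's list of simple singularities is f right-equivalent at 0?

D8

The Hessian of f at 0 has rank 0. Corank 2; j^3 = s^2*t has shape L^2 M (L != M), so D-series; mu = 8 gives D_8.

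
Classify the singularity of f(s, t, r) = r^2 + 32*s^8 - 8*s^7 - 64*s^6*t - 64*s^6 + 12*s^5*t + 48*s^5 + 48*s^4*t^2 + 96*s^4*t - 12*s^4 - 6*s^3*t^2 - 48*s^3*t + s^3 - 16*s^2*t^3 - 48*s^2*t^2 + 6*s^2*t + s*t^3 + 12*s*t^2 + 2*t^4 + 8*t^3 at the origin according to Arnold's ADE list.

E_7

The Hessian of f at 0 is [[0, 0, 0], [0, 0, 0], [0, 0, 2]] with rank 1, so corank 2. A Groebner basis of the Jacobian ideal J(f) in C{s,t,r} is {-3*s^2/824 - 3*s*t/206 + t^4 - t^3/824 - 3*t^2/206, s^3 - 291*s^2/412 - 291*s*t/103 + 3199*t^3/412 - 291*t^2/103, s^2*t + 193*s^2/824 + 193*s*t/206 - 9695*t^3/2472 + 193*t^2/206, -6*s^2/103 + s*t^2 - 24*s*t/103 + 204*t^3/103 - 24*t^2/103, r}; counting standard monomials gives mu = 7. Corank 2; j^3 = (s + 2*t)^3 is a perfect cube, so E-series; the 4-jet and mu = 7 give E_7.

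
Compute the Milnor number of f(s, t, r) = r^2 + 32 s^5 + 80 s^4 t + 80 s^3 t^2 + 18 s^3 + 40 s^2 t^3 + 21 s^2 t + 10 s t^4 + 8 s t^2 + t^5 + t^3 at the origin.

The Hessian of f at 0 is [[0, 0, 0], [0, 0, 0], [0, 0, 2]] with rank 1, so corank 2. A Groebner basis of the Jacobian ideal J(f) in C{s,t,r} is {-243*s*t/10 + t^4 - 81*t^2/10, s*t^2 + t^3/3, s^2 + 5*s*t/6 + t^2/6, r}; counting standard monomials gives mu = 6. Corank 2; j^3 = (2*s + t)*(3*s + t)^2 has shape L^2 M (L != M), so D-series; mu = 6 gives D_6.

6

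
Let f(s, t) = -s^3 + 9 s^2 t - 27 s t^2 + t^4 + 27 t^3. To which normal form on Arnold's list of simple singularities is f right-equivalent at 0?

E_6

The Hessian of f at 0 is [[0, 0], [0, 0]] with rank 0, so corank 2. A Groebner basis of the Jacobian ideal J(f) in C{s,t} is {t^3, s^2 - 6*s*t + 9*t^2}; counting standard monomials gives mu = 6. Corank 2; j^3 = -(s - 3*t)^3 is a perfect cube, so E-series; the 4-jet and mu = 6 give E_6.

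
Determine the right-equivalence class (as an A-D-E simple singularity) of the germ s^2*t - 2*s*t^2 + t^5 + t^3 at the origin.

D6

The Hessian of f at 0 has rank 0. Corank 2; j^3 = t*(s - t)^2 has shape L^2 M (L != M), so D-series; mu = 6 gives D_6.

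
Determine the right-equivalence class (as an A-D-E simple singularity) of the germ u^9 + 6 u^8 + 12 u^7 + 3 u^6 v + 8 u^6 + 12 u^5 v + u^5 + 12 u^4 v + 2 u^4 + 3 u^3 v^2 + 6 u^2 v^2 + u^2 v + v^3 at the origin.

The Hessian of f at 0 has rank 0. Corank 2; j^3 = v*(u^2 + v^2) splits into three distinct lines over C (the quadratic factor has nonzero discriminant), so D_4.

D4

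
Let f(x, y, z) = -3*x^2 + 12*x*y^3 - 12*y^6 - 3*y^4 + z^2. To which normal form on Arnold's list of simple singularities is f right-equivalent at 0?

A3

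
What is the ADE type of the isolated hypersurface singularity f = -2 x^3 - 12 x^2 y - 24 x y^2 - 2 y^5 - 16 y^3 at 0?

E_{8}

The Hessian of f at 0 is [[0, 0], [0, 0]] with rank 0, so corank 2. A Groebner basis of the Jacobian ideal J(f) in C{x,y} is {y^4, x^2 + 4*x*y + 4*y^2}; counting standard monomials gives mu = 8. Corank 2; j^3 = -2*(x + 2*y)^3 is a perfect cube, so E-series; the 5-jet and mu = 8 give E_8.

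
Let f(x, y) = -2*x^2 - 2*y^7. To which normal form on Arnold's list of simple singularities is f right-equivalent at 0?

A_{6}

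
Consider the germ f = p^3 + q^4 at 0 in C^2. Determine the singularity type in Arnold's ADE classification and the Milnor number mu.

Type E_{6}, Milnor number mu = 6.

The Hessian of f at 0 is [[0, 0], [0, 0]] with rank 0, so corank 2. A Groebner basis of the Jacobian ideal J(f) in C{p,q} is {q^3, p^2}; counting standard monomials gives mu = 6. Corank 2; j^3 = p^3 is a perfect cube, so E-series; the 4-jet and mu = 6 give E_6.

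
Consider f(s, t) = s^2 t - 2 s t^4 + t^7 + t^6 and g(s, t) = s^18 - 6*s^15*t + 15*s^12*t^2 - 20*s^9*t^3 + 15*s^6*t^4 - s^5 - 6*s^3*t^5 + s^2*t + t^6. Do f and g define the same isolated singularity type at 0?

The Hessian of f at 0 has rank 0. Corank 2; j^3 = s^2*t has shape L^2 M (L != M), so D-series; mu = 7 gives D_7. The Hessian of g at 0 has rank 0. Corank 2; j^3 = s^2*t has shape L^2 M (L != M), so D-series; mu = 7 gives D_7. Both have type D_7, hence right-equivalent.

Yes.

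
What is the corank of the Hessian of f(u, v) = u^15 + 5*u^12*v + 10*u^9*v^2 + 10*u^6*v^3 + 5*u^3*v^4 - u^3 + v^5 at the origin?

2

The Hessian at 0 is [[0, 0], [0, 0]] of rank 0; hence corank 2.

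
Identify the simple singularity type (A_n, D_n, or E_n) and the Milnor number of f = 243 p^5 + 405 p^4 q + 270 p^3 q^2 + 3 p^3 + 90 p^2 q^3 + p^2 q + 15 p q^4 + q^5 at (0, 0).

Type D_6, Milnor number mu = 6.

The Hessian of f at 0 has rank 0. Corank 2; j^3 = p^2*(3*p + q) has shape L^2 M (L != M), so D-series; mu = 6 gives D_6.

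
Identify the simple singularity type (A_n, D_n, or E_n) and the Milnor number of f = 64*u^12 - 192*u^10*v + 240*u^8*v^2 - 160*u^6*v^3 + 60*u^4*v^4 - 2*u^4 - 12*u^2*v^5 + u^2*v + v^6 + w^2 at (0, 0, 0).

The Hessian of f at 0 is [[0, 0, 0], [0, 0, 0], [0, 0, 2]] with rank 1, so corank 2. A Groebner basis of the Jacobian ideal J(f) in C{u,v,w} is {u^2/6 + v^5, u^3, u*v, w}; counting standard monomials gives mu = 7. Corank 2; j^3 = u^2*v has shape L^2 M (L != M), so D-series; mu = 7 gives D_7.

Type D_{7}, Milnor number mu = 7.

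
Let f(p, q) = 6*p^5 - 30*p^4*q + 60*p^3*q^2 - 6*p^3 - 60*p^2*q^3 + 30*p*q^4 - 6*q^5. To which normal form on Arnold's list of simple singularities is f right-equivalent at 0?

E8

The Hessian of f at 0 is [[0, 0], [0, 0]] with rank 0, so corank 2. A Groebner basis of the Jacobian ideal J(f) in C{p,q} is {q^5, p*q^3 - q^4/4, p^2}; counting standard monomials gives mu = 8. Corank 2; j^3 = -6*p^3 is a perfect cube, so E-series; the 5-jet and mu = 8 give E_8.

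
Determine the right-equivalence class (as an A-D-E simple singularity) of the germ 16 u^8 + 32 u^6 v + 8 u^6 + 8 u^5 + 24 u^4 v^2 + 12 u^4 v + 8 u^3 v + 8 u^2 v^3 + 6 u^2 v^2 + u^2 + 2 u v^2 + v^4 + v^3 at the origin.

A2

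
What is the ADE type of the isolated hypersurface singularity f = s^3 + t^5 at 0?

The Hessian of f at 0 has rank 0. Corank 2; j^3 = s^3 is a perfect cube, so E-series; the 5-jet and mu = 8 give E_8.

E8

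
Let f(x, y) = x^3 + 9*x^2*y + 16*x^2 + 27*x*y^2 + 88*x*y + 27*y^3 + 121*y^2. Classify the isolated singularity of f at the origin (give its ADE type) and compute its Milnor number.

Type A_{2}, Milnor number mu = 2.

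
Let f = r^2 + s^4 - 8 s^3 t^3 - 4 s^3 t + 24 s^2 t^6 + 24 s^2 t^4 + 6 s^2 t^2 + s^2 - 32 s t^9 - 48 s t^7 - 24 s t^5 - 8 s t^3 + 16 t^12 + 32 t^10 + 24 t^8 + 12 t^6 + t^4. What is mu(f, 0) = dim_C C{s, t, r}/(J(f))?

3

The Hessian of f at 0 has rank 2. Corank 1: A-series; mu = 3 gives A_3.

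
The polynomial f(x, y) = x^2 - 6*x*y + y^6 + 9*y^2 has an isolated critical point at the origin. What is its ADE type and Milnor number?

Type A_5, Milnor number mu = 5.

The Hessian of f at 0 is [[2, -6], [-6, 18]] with rank 1, so corank 1. A Groebner basis of the Jacobian ideal J(f) in C{x,y} is {y^5, x - 3*y}; counting standard monomials gives mu = 5. Corank 1: A-series; mu = 5 gives A_5.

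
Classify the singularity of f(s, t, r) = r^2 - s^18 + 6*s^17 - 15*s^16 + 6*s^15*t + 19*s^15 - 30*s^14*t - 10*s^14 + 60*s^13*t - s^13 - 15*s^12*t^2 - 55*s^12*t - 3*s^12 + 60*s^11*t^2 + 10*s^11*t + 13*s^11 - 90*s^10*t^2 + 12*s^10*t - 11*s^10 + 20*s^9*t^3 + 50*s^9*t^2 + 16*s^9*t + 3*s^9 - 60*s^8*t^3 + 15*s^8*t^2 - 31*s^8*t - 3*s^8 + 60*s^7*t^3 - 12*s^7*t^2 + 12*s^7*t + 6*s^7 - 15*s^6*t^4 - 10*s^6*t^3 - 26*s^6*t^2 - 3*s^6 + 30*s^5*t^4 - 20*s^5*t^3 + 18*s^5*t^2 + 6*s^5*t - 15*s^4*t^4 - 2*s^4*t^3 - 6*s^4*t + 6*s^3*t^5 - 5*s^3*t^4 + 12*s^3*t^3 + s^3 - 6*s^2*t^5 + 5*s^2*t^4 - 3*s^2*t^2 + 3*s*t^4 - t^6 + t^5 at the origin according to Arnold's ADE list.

The Hessian of f at 0 is [[0, 0, 0], [0, 0, 0], [0, 0, 2]] with rank 1, so corank 2. A Groebner basis of the Jacobian ideal J(f) in C{s,t,r} is {t^4, s^3, -s^2/2 + s*t^2, r}; counting standard monomials gives mu = 8. Corank 2; j^3 = s^3 is a perfect cube, so E-series; the 5-jet and mu = 8 give E_8.

E_8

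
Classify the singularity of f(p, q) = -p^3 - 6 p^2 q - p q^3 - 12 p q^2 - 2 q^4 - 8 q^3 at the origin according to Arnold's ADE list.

E_7

The Hessian of f at 0 has rank 0. Corank 2; j^3 = -(p + 2*q)^3 is a perfect cube, so E-series; the 4-jet and mu = 7 give E_7.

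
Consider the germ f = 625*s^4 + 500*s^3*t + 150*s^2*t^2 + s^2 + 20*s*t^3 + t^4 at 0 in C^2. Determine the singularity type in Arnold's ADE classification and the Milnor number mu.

Type A3, Milnor number mu = 3.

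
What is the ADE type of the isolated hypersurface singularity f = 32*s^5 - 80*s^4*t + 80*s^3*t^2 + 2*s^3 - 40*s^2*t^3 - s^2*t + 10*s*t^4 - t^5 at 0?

The Hessian of f at 0 has rank 0. Corank 2; j^3 = s^2*(2*s - t) has shape L^2 M (L != M), so D-series; mu = 6 gives D_6.

D_{6}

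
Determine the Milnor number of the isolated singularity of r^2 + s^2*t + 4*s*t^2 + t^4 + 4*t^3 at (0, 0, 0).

5

The Hessian of f at 0 has rank 1. Corank 2; j^3 = t*(s + 2*t)^2 has shape L^2 M (L != M), so D-series; mu = 5 gives D_5.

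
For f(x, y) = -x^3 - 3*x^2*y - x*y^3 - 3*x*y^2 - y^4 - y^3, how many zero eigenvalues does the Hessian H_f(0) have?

2

Hessian at 0 has rank 0.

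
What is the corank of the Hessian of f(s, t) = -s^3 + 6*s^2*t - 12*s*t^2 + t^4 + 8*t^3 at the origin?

2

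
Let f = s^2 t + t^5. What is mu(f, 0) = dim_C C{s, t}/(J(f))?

6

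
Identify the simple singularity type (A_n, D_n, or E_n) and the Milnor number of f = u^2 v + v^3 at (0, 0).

Type D_{4}, Milnor number mu = 4.

The Hessian of f at 0 has rank 0. Corank 2; j^3 = v*(u^2 + v^2) splits into three distinct lines over C (the quadratic factor has nonzero discriminant), so D_4.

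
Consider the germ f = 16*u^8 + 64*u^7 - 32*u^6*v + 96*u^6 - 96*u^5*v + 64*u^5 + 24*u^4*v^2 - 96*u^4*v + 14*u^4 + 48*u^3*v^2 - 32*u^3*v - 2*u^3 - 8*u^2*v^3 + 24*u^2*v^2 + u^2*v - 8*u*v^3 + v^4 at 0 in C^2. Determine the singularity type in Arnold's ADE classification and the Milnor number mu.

The Hessian of f at 0 has rank 0. Corank 2; j^3 = -u^2*(2*u - v) has shape L^2 M (L != M), so D-series; mu = 5 gives D_5.

Type D5, Milnor number mu = 5.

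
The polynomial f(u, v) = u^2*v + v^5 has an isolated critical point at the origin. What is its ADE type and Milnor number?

Type D_6, Milnor number mu = 6.

The Hessian of f at 0 is [[0, 0], [0, 0]] with rank 0, so corank 2. A Groebner basis of the Jacobian ideal J(f) in C{u,v} is {u^2/5 + v^4, u^3, u*v}; counting standard monomials gives mu = 6. Corank 2; j^3 = u^2*v has shape L^2 M (L != M), so D-series; mu = 6 gives D_6.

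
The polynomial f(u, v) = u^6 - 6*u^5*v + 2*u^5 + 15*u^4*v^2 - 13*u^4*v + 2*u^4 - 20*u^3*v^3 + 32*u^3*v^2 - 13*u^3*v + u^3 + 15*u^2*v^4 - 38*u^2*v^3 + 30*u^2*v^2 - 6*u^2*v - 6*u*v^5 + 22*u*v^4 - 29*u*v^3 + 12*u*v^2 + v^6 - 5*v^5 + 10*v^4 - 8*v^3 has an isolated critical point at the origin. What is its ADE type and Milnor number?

The Hessian of f at 0 is [[0, 0], [0, 0]] with rank 0, so corank 2. A Groebner basis of the Jacobian ideal J(f) in C{u,v} is {3*u^2 - 12*u*v + v^4 - v^3 + 12*v^2, u^3 - 54*u^2 + 216*u*v + 10*v^3 - 216*v^2, u^2*v - 19*u^2 + 76*u*v + 7*v^3/3 - 76*v^2, -5*u^2 + u*v^2 + 20*u*v - v^3/3 - 20*v^2}; counting standard monomials gives mu = 7. Corank 2; j^3 = (u - 2*v)^3 is a perfect cube, so E-series; the 4-jet and mu = 7 give E_7.

Type E7, Milnor number mu = 7.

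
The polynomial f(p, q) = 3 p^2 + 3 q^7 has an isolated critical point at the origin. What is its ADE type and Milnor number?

The Hessian of f at 0 is [[6, 0], [0, 0]] with rank 1, so corank 1. A Groebner basis of the Jacobian ideal J(f) in C{p,q} is {q^6, p}; counting standard monomials gives mu = 6. Corank 1: A-series; mu = 6 gives A_6.

Type A_{6}, Milnor number mu = 6.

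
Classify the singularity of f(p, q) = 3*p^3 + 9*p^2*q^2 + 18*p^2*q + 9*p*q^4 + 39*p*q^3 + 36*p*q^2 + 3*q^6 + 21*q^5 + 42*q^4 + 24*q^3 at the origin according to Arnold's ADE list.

E_{7}

The Hessian of f at 0 has rank 0. Corank 2; j^3 = 3*(p + 2*q)^3 is a perfect cube, so E-series; the 4-jet and mu = 7 give E_7.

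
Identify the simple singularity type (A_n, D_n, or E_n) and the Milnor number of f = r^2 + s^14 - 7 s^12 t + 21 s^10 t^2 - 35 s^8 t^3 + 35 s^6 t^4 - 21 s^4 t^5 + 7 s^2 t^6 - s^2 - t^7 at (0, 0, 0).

Type A6, Milnor number mu = 6.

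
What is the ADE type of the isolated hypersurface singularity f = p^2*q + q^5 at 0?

D_{6}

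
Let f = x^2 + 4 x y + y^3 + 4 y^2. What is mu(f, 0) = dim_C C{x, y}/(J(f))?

2

The Hessian of f at 0 has rank 1. Corank 1: A-series; mu = 2 gives A_2.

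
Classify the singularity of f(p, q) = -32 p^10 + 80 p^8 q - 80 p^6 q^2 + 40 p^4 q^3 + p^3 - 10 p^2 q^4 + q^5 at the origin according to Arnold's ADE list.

E8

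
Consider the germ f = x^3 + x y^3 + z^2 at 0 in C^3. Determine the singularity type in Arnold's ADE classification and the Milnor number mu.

The Hessian of f at 0 has rank 1. Corank 2; j^3 = x^3 is a perfect cube, so E-series; the 4-jet and mu = 7 give E_7.

Type E_{7}, Milnor number mu = 7.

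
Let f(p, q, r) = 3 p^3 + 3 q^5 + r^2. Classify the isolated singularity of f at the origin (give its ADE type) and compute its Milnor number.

The Hessian of f at 0 is [[0, 0, 0], [0, 0, 0], [0, 0, 2]] with rank 1, so corank 2. A Groebner basis of the Jacobian ideal J(f) in C{p,q,r} is {q^4, p^2, r}; counting standard monomials gives mu = 8. Corank 2; j^3 = 3*p^3 is a perfect cube, so E-series; the 5-jet and mu = 8 give E_8.

Type E8, Milnor number mu = 8.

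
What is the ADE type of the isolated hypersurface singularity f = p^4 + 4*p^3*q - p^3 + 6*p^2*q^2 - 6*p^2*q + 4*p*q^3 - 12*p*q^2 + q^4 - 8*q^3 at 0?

E_6

The Hessian of f at 0 has rank 0. Corank 2; j^3 = -(p + 2*q)^3 is a perfect cube, so E-series; the 4-jet and mu = 6 give E_6.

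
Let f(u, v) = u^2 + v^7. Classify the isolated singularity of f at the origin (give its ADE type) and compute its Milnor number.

Type A_{6}, Milnor number mu = 6.

The Hessian of f at 0 has rank 1. Corank 1: A-series; mu = 6 gives A_6.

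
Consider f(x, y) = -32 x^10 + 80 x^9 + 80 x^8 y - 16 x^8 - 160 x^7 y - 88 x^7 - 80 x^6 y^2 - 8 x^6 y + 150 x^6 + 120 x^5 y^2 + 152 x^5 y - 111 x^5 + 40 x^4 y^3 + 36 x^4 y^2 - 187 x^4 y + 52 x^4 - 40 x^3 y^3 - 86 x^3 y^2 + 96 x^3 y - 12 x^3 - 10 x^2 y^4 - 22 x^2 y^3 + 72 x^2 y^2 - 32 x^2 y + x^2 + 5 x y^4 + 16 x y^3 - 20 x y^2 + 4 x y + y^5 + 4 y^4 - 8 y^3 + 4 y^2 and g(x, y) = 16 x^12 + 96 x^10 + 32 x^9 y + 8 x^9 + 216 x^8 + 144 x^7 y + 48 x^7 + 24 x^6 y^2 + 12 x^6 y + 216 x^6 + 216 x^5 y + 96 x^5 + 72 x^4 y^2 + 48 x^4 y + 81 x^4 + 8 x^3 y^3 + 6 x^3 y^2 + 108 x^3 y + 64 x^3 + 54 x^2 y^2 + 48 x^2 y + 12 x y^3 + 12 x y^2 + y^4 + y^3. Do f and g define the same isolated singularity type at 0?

No.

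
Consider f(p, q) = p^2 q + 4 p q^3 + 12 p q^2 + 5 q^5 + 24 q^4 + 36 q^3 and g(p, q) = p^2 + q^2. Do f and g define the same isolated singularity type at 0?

The Hessian of f at 0 is [[0, 0], [0, 0]] with rank 0, so corank 2. A Groebner basis of the Jacobian ideal J(f) in C{p,q} is {p^3 - 216*p^2 - 2700*p*q - 8424*q^2, p^2*q + 24*p^2 + 306*p*q + 972*q^2, -2*p^2 + p*q^2 - 27*p*q - 90*q^2, p*q/2 + q^3 + 3*q^2}; counting standard monomials gives mu = 6. Corank 2; j^3 = q*(p + 6*q)^2 has shape L^2 M (L != M), so D-series; mu = 6 gives D_6. The Hessian of g at 0 is [[2, 0], [0, 2]] with rank 2, so corank 0. A Groebner basis of the Jacobian ideal J(g) in C{p,q} is {p, q}; counting standard monomials gives mu = 1. Corank 0: nondegenerate Morse point, so A_1. f is D_6 but g is A_1, hence not right-equivalent.

No.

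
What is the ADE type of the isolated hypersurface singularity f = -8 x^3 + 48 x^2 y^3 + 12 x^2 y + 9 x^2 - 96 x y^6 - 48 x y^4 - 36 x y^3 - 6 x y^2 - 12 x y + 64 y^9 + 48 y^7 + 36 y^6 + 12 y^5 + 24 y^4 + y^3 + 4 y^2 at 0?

A_{2}

The Hessian of f at 0 has rank 1. Corank 1: A-series; mu = 2 gives A_2.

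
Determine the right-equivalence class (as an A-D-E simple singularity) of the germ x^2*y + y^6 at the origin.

D_7

The Hessian of f at 0 has rank 0. Corank 2; j^3 = x^2*y has shape L^2 M (L != M), so D-series; mu = 7 gives D_7.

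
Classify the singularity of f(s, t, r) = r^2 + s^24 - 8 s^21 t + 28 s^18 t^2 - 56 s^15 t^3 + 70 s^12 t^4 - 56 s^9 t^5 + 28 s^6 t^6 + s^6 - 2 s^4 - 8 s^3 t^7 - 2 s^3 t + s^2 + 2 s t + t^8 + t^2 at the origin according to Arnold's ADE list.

A7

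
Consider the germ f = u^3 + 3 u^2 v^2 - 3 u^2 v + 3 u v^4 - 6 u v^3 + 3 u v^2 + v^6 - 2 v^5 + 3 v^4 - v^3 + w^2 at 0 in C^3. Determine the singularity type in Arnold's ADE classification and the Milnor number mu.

The Hessian of f at 0 has rank 1. Corank 2; j^3 = (u - v)^3 is a perfect cube, so E-series; the 5-jet and mu = 8 give E_8.

Type E8, Milnor number mu = 8.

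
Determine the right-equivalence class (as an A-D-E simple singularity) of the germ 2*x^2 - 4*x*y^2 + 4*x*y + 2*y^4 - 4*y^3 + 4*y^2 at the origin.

A_{1}

The Hessian of f at 0 is [[4, 4], [4, 8]] with rank 2, so corank 0. A Groebner basis of the Jacobian ideal J(f) in C{x,y} is {x, y}; counting standard monomials gives mu = 1. Corank 0: nondegenerate Morse point, so A_1.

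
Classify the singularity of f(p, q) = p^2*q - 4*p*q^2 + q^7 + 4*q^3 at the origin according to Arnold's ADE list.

D_8

The Hessian of f at 0 is [[0, 0], [0, 0]] with rank 0, so corank 2. A Groebner basis of the Jacobian ideal J(f) in C{p,q} is {p^2/7 + q^6 - 4*q^2/7, p^3 - 8*q^3, p*q - 2*q^2}; counting standard monomials gives mu = 8. Corank 2; j^3 = q*(p - 2*q)^2 has shape L^2 M (L != M), so D-series; mu = 8 gives D_8.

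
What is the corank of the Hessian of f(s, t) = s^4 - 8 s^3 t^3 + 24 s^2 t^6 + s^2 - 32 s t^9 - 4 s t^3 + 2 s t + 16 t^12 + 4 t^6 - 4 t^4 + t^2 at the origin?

1

Hessian at 0 has rank 1.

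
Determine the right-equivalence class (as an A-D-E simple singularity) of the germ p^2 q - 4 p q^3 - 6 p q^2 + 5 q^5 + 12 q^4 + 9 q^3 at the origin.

The Hessian of f at 0 has rank 0. Corank 2; j^3 = q*(p - 3*q)^2 has shape L^2 M (L != M), so D-series; mu = 6 gives D_6.

D_6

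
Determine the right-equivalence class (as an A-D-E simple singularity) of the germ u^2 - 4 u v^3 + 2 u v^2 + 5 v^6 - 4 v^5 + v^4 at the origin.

A_{5}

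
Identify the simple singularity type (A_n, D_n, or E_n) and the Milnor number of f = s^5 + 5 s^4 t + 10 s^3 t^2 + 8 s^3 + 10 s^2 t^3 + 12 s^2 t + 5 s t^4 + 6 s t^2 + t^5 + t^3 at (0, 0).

Type E_8, Milnor number mu = 8.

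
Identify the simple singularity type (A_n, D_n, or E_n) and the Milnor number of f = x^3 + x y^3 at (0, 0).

The Hessian of f at 0 has rank 0. Corank 2; j^3 = x^3 is a perfect cube, so E-series; the 4-jet and mu = 7 give E_7.

Type E_7, Milnor number mu = 7.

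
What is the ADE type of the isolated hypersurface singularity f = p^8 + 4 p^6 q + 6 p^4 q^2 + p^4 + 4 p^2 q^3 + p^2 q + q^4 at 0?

D_5

The Hessian of f at 0 is [[0, 0], [0, 0]] with rank 0, so corank 2. A Groebner basis of the Jacobian ideal J(f) in C{p,q} is {p^3, p^2/4 + q^3, p*q}; counting standard monomials gives mu = 5. Corank 2; j^3 = p^2*q has shape L^2 M (L != M), so D-series; mu = 5 gives D_5.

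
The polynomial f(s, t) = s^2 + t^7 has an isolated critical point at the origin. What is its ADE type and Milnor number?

The Hessian of f at 0 has rank 1. Corank 1: A-series; mu = 6 gives A_6.

Type A6, Milnor number mu = 6.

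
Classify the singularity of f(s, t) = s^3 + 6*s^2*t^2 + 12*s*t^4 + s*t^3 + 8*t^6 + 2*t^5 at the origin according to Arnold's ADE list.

E_{7}

The Hessian of f at 0 has rank 0. Corank 2; j^3 = s^3 is a perfect cube, so E-series; the 4-jet and mu = 7 give E_7.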